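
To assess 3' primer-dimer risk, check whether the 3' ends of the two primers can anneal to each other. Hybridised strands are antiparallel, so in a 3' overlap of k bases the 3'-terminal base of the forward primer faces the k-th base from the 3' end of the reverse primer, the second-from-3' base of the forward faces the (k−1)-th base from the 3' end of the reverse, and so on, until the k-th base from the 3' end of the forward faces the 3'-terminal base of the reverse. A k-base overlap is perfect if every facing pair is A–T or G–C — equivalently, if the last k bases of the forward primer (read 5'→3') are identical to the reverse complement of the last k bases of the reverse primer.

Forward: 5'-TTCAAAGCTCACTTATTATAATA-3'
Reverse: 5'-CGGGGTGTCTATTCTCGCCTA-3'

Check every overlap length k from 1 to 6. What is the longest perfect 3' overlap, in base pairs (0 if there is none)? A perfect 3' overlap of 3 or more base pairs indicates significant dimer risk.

Last 6 bases (5'→3') — forward …ATAATA, reverse …CGCCTA.
Reverse complement of the reverse primer's last 6 bases: TAGGCG; its first k bases are the reverse complement of the reverse primer's last k bases, so a perfect k-base overlap needs the forward primer's last k bases to equal them.
Comparing (forward last k vs required): k=1: A vs T ✗; k=2: TA vs TA ✓; k=3: ATA vs TAG ✗; k=4: AATA vs TAGG ✗; k=5: TAATA vs TAGGC ✗; k=6: ATAATA vs TAGGCG ✗.
Only k = 2 is perfect, so the longest perfect 3' overlap is 2.

Longest perfect overlap: 2 complementary base pairs; below the dimer-risk threshold (threshold 3).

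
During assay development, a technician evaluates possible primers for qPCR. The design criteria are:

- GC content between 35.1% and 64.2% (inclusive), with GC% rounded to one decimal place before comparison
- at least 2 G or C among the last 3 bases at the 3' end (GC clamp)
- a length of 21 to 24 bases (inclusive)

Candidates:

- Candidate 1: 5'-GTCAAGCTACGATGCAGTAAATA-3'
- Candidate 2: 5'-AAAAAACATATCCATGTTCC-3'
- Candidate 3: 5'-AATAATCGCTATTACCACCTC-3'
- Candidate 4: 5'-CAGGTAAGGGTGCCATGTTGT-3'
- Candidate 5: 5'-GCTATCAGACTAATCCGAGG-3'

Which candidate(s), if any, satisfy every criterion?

Candidate 1 (23 nt, A=9 T=5 G=5 C=4): GC 9/23 = 39.1% ✓; 3' end ATA has 0 G/C, need ≥2 ✗; length 23 ✓ — fails.
Candidate 2 (20 nt, A=9 T=5 G=1 C=5): GC 6/20 = 30.0%, outside 35.1–64.2% ✗; 3' end TCC has 2 G/C ✓; length 20, outside 21–24 ✗ — fails.
Candidate 3 (21 nt, A=7 T=6 G=1 C=7): GC 8/21 = 38.1% ✓; 3' end CTC has 2 G/C ✓; length 21 ✓ — passes.
Candidate 4 (21 nt, A=4 T=6 G=8 C=3): GC 11/21 = 52.4% ✓; 3' end TGT has 1 G/C, need ≥2 ✗; length 21 ✓ — fails.
Candidate 5 (20 nt, A=6 T=4 G=5 C=5): GC 10/20 = 50.0% ✓; 3' end AGG has 2 G/C ✓; length 20, outside 21–24 ✗ — fails.

Candidate 3 only.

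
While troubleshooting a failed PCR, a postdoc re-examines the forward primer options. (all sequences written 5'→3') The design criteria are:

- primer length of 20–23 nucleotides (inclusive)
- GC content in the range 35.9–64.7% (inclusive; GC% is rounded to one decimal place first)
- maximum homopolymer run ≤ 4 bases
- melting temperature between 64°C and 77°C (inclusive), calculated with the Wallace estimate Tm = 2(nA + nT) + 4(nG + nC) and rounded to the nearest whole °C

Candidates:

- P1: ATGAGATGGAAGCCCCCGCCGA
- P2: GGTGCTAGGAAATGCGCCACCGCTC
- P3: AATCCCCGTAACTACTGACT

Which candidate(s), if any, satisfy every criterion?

None of the candidates satisfy all criteria.

P1 (22 nt, A=6 T=2 G=7 C=7): length 22 ✓; GC 14/22 = 63.6% ✓; longest run = 5, exceeds 4 ✗; Tm = 2·8 + 4·14 = 72°C ✓ — fails.
P2 (25 nt, A=5 T=4 G=8 C=8): length 25, outside 20–23 ✗; GC 16/25 = 64.0% ✓; longest run = 3 ✓; Tm = 2·9 + 4·16 = 82°C, outside 64–77°C ✗ — fails.
P3 (20 nt, A=6 T=5 G=2 C=7): length 20 ✓; GC 9/20 = 45.0% ✓; longest run = 4 ✓; Tm = 2·11 + 4·9 = 58°C, outside 64–77°C ✗ — fails.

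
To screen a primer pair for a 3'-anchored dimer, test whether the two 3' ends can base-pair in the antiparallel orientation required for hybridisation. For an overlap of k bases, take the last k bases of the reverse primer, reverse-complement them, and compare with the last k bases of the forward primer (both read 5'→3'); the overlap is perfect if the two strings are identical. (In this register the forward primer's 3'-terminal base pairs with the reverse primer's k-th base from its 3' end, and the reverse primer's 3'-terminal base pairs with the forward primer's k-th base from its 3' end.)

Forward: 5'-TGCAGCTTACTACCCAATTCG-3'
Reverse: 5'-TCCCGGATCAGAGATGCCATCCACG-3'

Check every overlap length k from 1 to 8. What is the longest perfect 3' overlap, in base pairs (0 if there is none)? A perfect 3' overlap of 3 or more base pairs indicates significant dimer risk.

Last 8 bases (5'→3') — forward …CCAATTCG, reverse …CATCCACG.
Reverse complement of the reverse primer's last 8 bases: CGTGGATG; its first k bases are the reverse complement of the reverse primer's last k bases, so a perfect k-base overlap needs the forward primer's last k bases to equal them.
Comparing (forward last k vs required): k=1: G vs C ✗; k=2: CG vs CG ✓; k=3: TCG vs CGT ✗; k=4: TTCG vs CGTG ✗; k=5: ATTCG vs CGTGG ✗; k=6: AATTCG vs CGTGGA ✗; k=7: CAATTCG vs CGTGGAT ✗; k=8: CCAATTCG vs CGTGGATG ✗.
Only k = 2 is perfect, so the longest perfect 3' overlap is 2.

Longest perfect overlap: 2 complementary base pairs; below the dimer-risk threshold (threshold 3).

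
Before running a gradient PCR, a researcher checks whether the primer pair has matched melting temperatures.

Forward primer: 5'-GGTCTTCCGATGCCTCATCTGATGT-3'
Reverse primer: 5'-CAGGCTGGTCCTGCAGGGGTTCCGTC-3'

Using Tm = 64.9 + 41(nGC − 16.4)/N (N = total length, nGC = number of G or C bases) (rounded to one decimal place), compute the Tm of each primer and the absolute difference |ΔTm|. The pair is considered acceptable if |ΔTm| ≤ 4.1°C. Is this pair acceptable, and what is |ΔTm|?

|ΔTm| = 8.1°C; the pair is not acceptable.

Forward: G+C = 13, N = 25 → Tm = 64.9 + 41·(13 − 16.4)/25 = 59.3°C.
Reverse: G+C = 18, N = 26 → Tm = 64.9 + 41·(18 − 16.4)/26 = 67.4°C.
|ΔTm| = |59.3 − 67.4| = 8.1°C, > 4.1°C.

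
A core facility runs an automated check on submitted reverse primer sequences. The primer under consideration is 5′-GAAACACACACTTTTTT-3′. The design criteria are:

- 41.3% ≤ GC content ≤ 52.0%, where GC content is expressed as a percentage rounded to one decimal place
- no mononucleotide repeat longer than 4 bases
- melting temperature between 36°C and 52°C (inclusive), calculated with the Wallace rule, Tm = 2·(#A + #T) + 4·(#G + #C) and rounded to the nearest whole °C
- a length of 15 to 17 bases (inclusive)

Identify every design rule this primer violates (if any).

Base counts: A=6, T=6, G=1, C=4 (length 17).
GC content: GC 5/17 = 29.4%, outside 41.3–52.0% ✗
homopolymer run: longest run = 6, exceeds 4 ✗
Tm: Tm = 2·12 + 4·5 = 44°C ✓
length: length 17 ✓

Fails: GC content, homopolymer run.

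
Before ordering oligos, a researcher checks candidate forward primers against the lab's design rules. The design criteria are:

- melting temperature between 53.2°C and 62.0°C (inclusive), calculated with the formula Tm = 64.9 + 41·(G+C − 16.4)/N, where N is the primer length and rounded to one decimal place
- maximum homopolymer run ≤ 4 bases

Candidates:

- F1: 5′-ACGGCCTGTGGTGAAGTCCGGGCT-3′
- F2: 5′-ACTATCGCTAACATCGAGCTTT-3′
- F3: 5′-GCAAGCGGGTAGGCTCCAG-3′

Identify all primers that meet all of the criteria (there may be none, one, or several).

F3 only.

F1 (24 nt, A=3 T=5 G=10 C=6): Tm = 64.9 + 41·(16 − 16.4)/24 = 64.2°C, outside 53.2–62.0°C ✗; longest run = 3 ✓ — fails.
F2 (22 nt, A=6 T=7 G=3 C=6): Tm = 64.9 + 41·(9 − 16.4)/22 = 51.1°C, outside 53.2–62.0°C ✗; longest run = 3 ✓ — fails.
F3 (19 nt, A=4 T=2 G=8 C=5): Tm = 64.9 + 41·(13 − 16.4)/19 = 57.6°C ✓; longest run = 3 ✓ — passes.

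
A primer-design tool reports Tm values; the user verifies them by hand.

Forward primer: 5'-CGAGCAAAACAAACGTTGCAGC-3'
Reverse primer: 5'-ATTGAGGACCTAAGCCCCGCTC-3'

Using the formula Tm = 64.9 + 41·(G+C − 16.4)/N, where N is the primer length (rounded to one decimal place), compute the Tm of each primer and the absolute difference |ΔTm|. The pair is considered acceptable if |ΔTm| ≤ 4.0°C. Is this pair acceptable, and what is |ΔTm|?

Forward: G+C = 11, N = 22 → Tm = 64.9 + 41·(11 − 16.4)/22 = 54.8°C.
Reverse: G+C = 13, N = 22 → Tm = 64.9 + 41·(13 − 16.4)/22 = 58.6°C.
|ΔTm| = |54.8 − 58.6| = 3.8°C, ≤ 4.0°C.

|ΔTm| = 3.8°C; the pair is acceptable.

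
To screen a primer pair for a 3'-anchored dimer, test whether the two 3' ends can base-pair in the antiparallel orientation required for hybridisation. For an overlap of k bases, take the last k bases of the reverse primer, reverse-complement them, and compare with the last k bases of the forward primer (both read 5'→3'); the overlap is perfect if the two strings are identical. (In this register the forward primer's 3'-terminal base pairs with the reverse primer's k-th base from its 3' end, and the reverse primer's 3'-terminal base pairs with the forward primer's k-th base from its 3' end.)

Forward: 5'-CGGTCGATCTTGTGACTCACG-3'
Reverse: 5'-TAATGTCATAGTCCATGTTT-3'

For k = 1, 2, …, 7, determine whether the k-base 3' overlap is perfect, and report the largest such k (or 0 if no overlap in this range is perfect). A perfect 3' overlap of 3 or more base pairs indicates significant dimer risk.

Longest perfect overlap: 0 complementary base pairs; below the dimer-risk threshold (threshold 3).

Last 7 bases (5'→3') — forward …ACTCACG, reverse …CATGTTT.
Reverse complement of the reverse primer's last 7 bases: AAACATG; its first k bases are the reverse complement of the reverse primer's last k bases, so a perfect k-base overlap needs the forward primer's last k bases to equal them.
Comparing (forward last k vs required): k=1: G vs A ✗; k=2: CG vs AA ✗; k=3: ACG vs AAA ✗; k=4: CACG vs AAAC ✗; k=5: TCACG vs AAACA ✗; k=6: CTCACG vs AAACAT ✗; k=7: ACTCACG vs AAACATG ✗.
No overlap length from 1 to 7 is perfect, so the longest perfect 3' overlap is 0.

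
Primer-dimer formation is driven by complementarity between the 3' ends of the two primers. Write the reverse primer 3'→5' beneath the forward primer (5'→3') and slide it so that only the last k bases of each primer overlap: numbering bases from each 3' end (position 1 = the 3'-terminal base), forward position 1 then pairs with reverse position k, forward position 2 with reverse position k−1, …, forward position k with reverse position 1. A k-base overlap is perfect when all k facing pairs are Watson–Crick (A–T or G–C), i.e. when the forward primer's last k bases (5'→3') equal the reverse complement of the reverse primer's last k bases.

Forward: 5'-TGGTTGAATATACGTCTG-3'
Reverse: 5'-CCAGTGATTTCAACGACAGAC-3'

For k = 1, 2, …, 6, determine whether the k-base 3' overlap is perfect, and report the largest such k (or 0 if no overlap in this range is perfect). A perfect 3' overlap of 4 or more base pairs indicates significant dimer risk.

Longest perfect overlap: 5 complementary base pairs; significant dimer risk (threshold 4).

Last 6 bases (5'→3') — forward …CGTCTG, reverse …ACAGAC.
Reverse complement of the reverse primer's last 6 bases: GTCTGT; its first k bases are the reverse complement of the reverse primer's last k bases, so a perfect k-base overlap needs the forward primer's last k bases to equal them.
Comparing (forward last k vs required): k=1: G vs G ✓; k=2: TG vs GT ✗; k=3: CTG vs GTC ✗; k=4: TCTG vs GTCT ✗; k=5: GTCTG vs GTCTG ✓; k=6: CGTCTG vs GTCTGT ✗.
Perfect overlaps at k = 1, 5; the largest is 5.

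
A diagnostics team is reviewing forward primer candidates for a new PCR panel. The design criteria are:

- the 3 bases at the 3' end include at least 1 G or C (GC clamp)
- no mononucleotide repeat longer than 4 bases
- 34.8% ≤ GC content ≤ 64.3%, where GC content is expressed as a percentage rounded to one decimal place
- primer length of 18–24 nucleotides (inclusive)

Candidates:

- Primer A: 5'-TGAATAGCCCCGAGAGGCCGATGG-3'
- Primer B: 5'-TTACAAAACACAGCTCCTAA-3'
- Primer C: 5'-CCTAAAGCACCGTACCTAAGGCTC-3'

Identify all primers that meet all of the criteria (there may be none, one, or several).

Primer A and Primer C.

Primer A (24 nt, A=6 T=3 G=9 C=6): 3' end TGG has 2 G/C ✓; longest run = 4 ✓; GC 15/24 = 62.5% ✓; length 24 ✓ — passes.
Primer B (20 nt, A=9 T=4 G=1 C=6): 3' end TAA has 0 G/C, need ≥1 ✗; longest run = 4 ✓; GC 7/20 = 35.0% ✓; length 20 ✓ — fails.
Primer C (24 nt, A=7 T=4 G=4 C=9): 3' end CTC has 2 G/C ✓; longest run = 3 ✓; GC 13/24 = 54.2% ✓; length 24 ✓ — passes.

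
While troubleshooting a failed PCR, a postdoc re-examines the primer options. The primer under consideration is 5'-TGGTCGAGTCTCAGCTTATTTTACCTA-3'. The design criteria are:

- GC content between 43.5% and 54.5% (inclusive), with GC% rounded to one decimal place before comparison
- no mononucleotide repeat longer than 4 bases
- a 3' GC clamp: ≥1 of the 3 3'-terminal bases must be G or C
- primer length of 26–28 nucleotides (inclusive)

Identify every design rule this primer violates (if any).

Fails: GC content.

Base counts: A=5, T=11, G=5, C=6 (length 27).
GC content: GC 11/27 = 40.7%, outside 43.5–54.5% ✗
homopolymer run: longest run = 4 ✓
GC clamp: 3' end CTA has 1 G/C ✓
length: length 27 ✓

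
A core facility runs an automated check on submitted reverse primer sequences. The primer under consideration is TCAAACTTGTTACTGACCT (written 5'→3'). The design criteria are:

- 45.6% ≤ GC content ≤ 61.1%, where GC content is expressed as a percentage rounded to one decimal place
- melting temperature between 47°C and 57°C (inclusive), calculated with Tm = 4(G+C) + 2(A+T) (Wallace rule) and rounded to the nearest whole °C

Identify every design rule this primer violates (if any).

Base counts: A=5, T=7, G=2, C=5 (length 19).
GC content: GC 7/19 = 36.8%, outside 45.6–61.1% ✗
Tm: Tm = 2·12 + 4·7 = 52°C ✓

Fails: GC content.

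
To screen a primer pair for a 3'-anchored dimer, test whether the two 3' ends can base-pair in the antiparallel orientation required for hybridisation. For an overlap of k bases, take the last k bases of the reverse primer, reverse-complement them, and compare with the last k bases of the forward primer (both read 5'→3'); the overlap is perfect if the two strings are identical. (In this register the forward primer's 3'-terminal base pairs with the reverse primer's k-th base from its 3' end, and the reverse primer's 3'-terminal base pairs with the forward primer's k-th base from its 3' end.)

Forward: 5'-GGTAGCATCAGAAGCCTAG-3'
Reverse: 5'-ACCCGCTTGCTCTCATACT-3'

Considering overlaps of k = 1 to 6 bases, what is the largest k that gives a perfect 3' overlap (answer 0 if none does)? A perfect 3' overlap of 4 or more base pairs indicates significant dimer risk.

Longest perfect overlap: 2 complementary base pairs; below the dimer-risk threshold (threshold 4).

Last 6 bases (5'→3') — forward …GCCTAG, reverse …CATACT.
Reverse complement of the reverse primer's last 6 bases: AGTATG; its first k bases are the reverse complement of the reverse primer's last k bases, so a perfect k-base overlap needs the forward primer's last k bases to equal them.
Comparing (forward last k vs required): k=1: G vs A ✗; k=2: AG vs AG ✓; k=3: TAG vs AGT ✗; k=4: CTAG vs AGTA ✗; k=5: CCTAG vs AGTAT ✗; k=6: GCCTAG vs AGTATG ✗.
Only k = 2 is perfect, so the longest perfect 3' overlap is 2.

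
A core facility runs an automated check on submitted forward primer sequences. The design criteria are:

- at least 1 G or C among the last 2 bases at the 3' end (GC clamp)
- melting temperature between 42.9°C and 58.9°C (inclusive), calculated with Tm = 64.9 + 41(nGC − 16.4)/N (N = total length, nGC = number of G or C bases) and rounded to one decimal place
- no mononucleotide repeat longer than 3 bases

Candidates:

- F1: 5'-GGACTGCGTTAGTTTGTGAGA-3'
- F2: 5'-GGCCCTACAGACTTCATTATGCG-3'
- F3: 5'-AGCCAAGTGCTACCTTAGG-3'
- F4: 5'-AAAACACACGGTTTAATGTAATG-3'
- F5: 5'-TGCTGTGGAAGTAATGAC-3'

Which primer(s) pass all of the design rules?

F1 (21 nt, A=4 T=7 G=8 C=2): 3' end GA has 1 G/C ✓; Tm = 64.9 + 41·(10 − 16.4)/21 = 52.4°C ✓; longest run = 3 ✓ — passes.
F2 (23 nt, A=5 T=6 G=5 C=7): 3' end CG has 2 G/C ✓; Tm = 64.9 + 41·(12 − 16.4)/23 = 57.1°C ✓; longest run = 3 ✓ — passes.
F3 (19 nt, A=5 T=4 G=5 C=5): 3' end GG has 2 G/C ✓; Tm = 64.9 + 41·(10 − 16.4)/19 = 51.1°C ✓; longest run = 2 ✓ — passes.
F4 (23 nt, A=10 T=6 G=4 C=3): 3' end TG has 1 G/C ✓; Tm = 64.9 + 41·(7 − 16.4)/23 = 48.1°C ✓; longest run = 4, exceeds 3 ✗ — fails.
F5 (18 nt, A=5 T=5 G=6 C=2): 3' end AC has 1 G/C ✓; Tm = 64.9 + 41·(8 − 16.4)/18 = 45.8°C ✓; longest run = 2 ✓ — passes.

F1, F2, F3 and F5.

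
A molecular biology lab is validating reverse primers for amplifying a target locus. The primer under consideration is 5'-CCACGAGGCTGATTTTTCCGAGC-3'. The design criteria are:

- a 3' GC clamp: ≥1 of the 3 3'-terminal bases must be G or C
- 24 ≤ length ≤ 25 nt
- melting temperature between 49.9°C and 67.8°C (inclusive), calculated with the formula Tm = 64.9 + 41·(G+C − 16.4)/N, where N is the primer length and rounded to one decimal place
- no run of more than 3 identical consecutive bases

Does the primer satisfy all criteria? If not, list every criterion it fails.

Base counts: A=4, T=6, G=6, C=7 (length 23).
GC clamp: 3' end AGC has 2 G/C ✓
length: length 23, outside 24–25 ✗
Tm: Tm = 64.9 + 41·(13 − 16.4)/23 = 58.8°C ✓
homopolymer run: longest run = 5, exceeds 3 ✗

Fails: length, homopolymer run.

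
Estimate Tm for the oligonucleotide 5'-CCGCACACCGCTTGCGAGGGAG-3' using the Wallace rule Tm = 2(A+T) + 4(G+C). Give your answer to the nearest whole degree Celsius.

76°C

Base counts: A=4, T=2, G=8, C=8 (length 22).
Tm = 2·(4+2) + 4·(8+8) = 2·6 + 4·16 = 12 + 64 = 76°C.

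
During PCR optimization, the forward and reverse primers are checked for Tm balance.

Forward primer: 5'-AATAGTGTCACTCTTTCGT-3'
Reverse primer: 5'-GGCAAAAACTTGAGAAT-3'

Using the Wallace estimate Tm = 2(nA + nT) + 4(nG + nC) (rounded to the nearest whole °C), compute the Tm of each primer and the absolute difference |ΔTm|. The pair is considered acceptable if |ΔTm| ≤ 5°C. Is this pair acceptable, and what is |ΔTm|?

Forward: A=4 T=8 G=3 C=4 → Tm = 2·12 + 4·7 = 52°C.
Reverse: A=8 T=3 G=4 C=2 → Tm = 2·11 + 4·6 = 46°C.
|ΔTm| = |52 − 46| = 6°C, > 5°C.

|ΔTm| = 6°C; the pair is not acceptable.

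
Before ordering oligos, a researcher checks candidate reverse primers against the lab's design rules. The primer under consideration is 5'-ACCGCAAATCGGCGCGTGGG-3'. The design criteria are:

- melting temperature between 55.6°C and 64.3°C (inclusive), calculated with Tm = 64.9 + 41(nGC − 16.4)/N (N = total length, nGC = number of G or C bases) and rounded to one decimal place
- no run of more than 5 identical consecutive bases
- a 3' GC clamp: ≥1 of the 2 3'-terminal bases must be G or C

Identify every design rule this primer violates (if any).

Meets all criteria.

Base counts: A=4, T=2, G=8, C=6 (length 20).
Tm: Tm = 64.9 + 41·(14 − 16.4)/20 = 60.0°C ✓
homopolymer run: longest run = 3 ✓
GC clamp: 3' end GG has 2 G/C ✓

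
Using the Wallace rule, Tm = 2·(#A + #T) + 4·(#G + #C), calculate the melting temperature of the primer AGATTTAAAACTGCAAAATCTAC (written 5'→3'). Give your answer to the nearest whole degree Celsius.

58°C

Base counts: A=11, T=6, G=2, C=4 (length 23).
Tm = 2·(11+6) + 4·(2+4) = 2·17 + 4·6 = 34 + 24 = 58°C.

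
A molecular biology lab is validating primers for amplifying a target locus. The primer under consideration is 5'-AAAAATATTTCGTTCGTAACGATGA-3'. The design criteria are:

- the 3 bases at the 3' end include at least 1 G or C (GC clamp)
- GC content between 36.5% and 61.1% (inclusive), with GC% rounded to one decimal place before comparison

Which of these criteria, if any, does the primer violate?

Base counts: A=10, T=8, G=4, C=3 (length 25).
GC clamp: 3' end TGA has 1 G/C ✓
GC content: GC 7/25 = 28.0%, outside 36.5–61.1% ✗

Fails: GC content.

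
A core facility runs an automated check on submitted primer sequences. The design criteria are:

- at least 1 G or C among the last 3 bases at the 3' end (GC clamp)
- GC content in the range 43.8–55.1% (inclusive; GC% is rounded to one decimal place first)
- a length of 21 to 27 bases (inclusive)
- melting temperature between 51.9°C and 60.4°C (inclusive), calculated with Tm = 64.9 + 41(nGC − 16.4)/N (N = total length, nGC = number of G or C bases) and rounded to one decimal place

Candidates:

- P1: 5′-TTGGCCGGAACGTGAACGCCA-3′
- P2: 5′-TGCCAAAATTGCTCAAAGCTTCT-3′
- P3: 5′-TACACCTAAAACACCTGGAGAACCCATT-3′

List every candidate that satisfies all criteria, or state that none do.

P1 (21 nt, A=5 T=3 G=7 C=6): 3' end CCA has 2 G/C ✓; GC 13/21 = 61.9%, outside 43.8–55.1% ✗; length 21 ✓; Tm = 64.9 + 41·(13 − 16.4)/21 = 58.3°C ✓ — fails.
P2 (23 nt, A=7 T=7 G=3 C=6): 3' end TCT has 1 G/C ✓; GC 9/23 = 39.1%, outside 43.8–55.1% ✗; length 23 ✓; Tm = 64.9 + 41·(9 − 16.4)/23 = 51.7°C, outside 51.9–60.4°C ✗ — fails.
P3 (28 nt, A=11 T=5 G=3 C=9): 3' end ATT has 0 G/C, need ≥1 ✗; GC 12/28 = 42.9%, outside 43.8–55.1% ✗; length 28, outside 21–27 ✗; Tm = 64.9 + 41·(12 − 16.4)/28 = 58.5°C ✓ — fails.

None of the candidates satisfy all criteria.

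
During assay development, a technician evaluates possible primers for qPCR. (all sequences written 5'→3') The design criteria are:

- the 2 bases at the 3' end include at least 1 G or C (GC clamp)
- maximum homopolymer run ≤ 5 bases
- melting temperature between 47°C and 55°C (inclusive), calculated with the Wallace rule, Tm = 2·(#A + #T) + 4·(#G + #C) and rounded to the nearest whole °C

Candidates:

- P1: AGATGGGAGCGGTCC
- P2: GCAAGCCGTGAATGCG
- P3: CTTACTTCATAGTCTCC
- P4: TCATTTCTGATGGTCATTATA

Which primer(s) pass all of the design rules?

P1, P2 and P3.

P1 (15 nt, A=3 T=2 G=7 C=3): 3' end CC has 2 G/C ✓; longest run = 3 ✓; Tm = 2·5 + 4·10 = 50°C ✓ — passes.
P2 (16 nt, A=4 T=2 G=6 C=4): 3' end CG has 2 G/C ✓; longest run = 2 ✓; Tm = 2·6 + 4·10 = 52°C ✓ — passes.
P3 (17 nt, A=3 T=7 G=1 C=6): 3' end CC has 2 G/C ✓; longest run = 2 ✓; Tm = 2·10 + 4·7 = 48°C ✓ — passes.
P4 (21 nt, A=5 T=10 G=3 C=3): 3' end TA has 0 G/C, need ≥1 ✗; longest run = 3 ✓; Tm = 2·15 + 4·6 = 54°C ✓ — fails.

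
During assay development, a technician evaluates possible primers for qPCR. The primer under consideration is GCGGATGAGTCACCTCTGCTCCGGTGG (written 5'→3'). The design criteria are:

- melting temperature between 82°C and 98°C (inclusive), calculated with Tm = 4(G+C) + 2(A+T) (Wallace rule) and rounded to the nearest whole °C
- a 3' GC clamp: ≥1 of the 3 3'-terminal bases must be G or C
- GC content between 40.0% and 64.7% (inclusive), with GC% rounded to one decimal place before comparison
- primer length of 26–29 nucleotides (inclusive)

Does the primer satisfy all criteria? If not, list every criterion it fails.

Fails: GC content.

Base counts: A=3, T=6, G=10, C=8 (length 27).
Tm: Tm = 2·9 + 4·18 = 90°C ✓
GC clamp: 3' end TGG has 2 G/C ✓
GC content: GC 18/27 = 66.7%, outside 40.0–64.7% ✗
length: length 27 ✓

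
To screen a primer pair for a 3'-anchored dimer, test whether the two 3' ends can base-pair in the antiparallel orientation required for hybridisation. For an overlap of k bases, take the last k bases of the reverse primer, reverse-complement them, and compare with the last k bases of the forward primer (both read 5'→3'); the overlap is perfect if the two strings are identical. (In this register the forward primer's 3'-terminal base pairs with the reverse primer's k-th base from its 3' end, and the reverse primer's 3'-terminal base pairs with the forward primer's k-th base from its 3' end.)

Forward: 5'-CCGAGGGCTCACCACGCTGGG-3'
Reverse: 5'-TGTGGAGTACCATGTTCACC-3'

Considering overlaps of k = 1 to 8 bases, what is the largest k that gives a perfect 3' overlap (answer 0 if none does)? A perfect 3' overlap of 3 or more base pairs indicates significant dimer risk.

Last 8 bases (5'→3') — forward …ACGCTGGG, reverse …TGTTCACC.
Reverse complement of the reverse primer's last 8 bases: GGTGAACA; its first k bases are the reverse complement of the reverse primer's last k bases, so a perfect k-base overlap needs the forward primer's last k bases to equal them.
Comparing (forward last k vs required): k=1: G vs G ✓; k=2: GG vs GG ✓; k=3: GGG vs GGT ✗; k=4: TGGG vs GGTG ✗; k=5: CTGGG vs GGTGA ✗; k=6: GCTGGG vs GGTGAA ✗; k=7: CGCTGGG vs GGTGAAC ✗; k=8: ACGCTGGG vs GGTGAACA ✗.
Perfect overlaps at k = 1, 2; the largest is 2.

Longest perfect overlap: 2 complementary base pairs; below the dimer-risk threshold (threshold 3).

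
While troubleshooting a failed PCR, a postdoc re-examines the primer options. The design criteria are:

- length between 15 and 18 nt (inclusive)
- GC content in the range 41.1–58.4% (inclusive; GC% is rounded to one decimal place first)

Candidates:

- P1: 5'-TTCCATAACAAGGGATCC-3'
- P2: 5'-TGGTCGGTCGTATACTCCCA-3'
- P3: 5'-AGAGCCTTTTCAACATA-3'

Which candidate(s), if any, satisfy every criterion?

P1 (18 nt, A=6 T=4 G=3 C=5): length 18 ✓; GC 8/18 = 44.4% ✓ — passes.
P2 (20 nt, A=3 T=6 G=5 C=6): length 20, outside 15–18 ✗; GC 11/20 = 55.0% ✓ — fails.
P3 (17 nt, A=6 T=5 G=2 C=4): length 17 ✓; GC 6/17 = 35.3%, outside 41.1–58.4% ✗ — fails.

P1 only.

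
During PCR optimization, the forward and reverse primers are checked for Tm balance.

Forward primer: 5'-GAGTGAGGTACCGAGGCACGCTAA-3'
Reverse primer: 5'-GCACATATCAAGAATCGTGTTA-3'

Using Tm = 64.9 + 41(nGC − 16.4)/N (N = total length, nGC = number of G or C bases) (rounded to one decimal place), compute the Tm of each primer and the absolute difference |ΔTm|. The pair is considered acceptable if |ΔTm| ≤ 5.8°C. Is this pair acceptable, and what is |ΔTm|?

|ΔTm| = 11.6°C; the pair is not acceptable.

Forward: G+C = 14, N = 24 → Tm = 64.9 + 41·(14 − 16.4)/24 = 60.8°C.
Reverse: G+C = 8, N = 22 → Tm = 64.9 + 41·(8 − 16.4)/22 = 49.2°C.
|ΔTm| = |60.8 − 49.2| = 11.6°C, > 5.8°C.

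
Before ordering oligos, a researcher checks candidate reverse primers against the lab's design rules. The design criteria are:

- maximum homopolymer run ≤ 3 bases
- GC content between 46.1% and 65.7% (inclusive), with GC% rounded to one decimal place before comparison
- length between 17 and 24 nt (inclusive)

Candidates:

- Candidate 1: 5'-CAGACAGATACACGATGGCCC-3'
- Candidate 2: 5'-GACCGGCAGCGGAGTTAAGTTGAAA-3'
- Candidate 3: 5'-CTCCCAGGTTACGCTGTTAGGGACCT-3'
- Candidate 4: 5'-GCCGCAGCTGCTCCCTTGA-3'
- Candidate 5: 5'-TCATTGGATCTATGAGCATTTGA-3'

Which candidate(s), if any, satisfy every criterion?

Candidate 1 only.

Candidate 1 (21 nt, A=7 T=2 G=5 C=7): longest run = 3 ✓; GC 12/21 = 57.1% ✓; length 21 ✓ — passes.
Candidate 2 (25 nt, A=8 T=4 G=9 C=4): longest run = 3 ✓; GC 13/25 = 52.0% ✓; length 25, outside 17–24 ✗ — fails.
Candidate 3 (26 nt, A=4 T=7 G=7 C=8): longest run = 3 ✓; GC 15/26 = 57.7% ✓; length 26, outside 17–24 ✗ — fails.
Candidate 4 (19 nt, A=2 T=4 G=5 C=8): longest run = 3 ✓; GC 13/19 = 68.4%, outside 46.1–65.7% ✗; length 19 ✓ — fails.
Candidate 5 (23 nt, A=6 T=9 G=5 C=3): longest run = 3 ✓; GC 8/23 = 34.8%, outside 46.1–65.7% ✗; length 23 ✓ — fails.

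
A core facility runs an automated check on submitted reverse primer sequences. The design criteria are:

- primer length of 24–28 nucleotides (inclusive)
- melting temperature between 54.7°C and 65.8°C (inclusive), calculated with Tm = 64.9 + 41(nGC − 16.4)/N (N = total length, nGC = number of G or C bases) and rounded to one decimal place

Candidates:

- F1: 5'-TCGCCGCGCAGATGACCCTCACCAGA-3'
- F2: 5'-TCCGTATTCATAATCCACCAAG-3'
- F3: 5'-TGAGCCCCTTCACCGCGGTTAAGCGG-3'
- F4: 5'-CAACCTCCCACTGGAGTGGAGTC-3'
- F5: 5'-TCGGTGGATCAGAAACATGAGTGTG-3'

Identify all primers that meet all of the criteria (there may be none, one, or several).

F1 (26 nt, A=6 T=3 G=6 C=11): length 26 ✓; Tm = 64.9 + 41·(17 − 16.4)/26 = 65.8°C ✓ — passes.
F2 (22 nt, A=7 T=6 G=2 C=7): length 22, outside 24–28 ✗; Tm = 64.9 + 41·(9 − 16.4)/22 = 51.1°C, outside 54.7–65.8°C ✗ — fails.
F3 (26 nt, A=4 T=5 G=8 C=9): length 26 ✓; Tm = 64.9 + 41·(17 − 16.4)/26 = 65.8°C ✓ — passes.
F4 (23 nt, A=5 T=4 G=6 C=8): length 23, outside 24–28 ✗; Tm = 64.9 + 41·(14 − 16.4)/23 = 60.6°C ✓ — fails.
F5 (25 nt, A=7 T=6 G=9 C=3): length 25 ✓; Tm = 64.9 + 41·(12 − 16.4)/25 = 57.7°C ✓ — passes.

F1, F3 and F5.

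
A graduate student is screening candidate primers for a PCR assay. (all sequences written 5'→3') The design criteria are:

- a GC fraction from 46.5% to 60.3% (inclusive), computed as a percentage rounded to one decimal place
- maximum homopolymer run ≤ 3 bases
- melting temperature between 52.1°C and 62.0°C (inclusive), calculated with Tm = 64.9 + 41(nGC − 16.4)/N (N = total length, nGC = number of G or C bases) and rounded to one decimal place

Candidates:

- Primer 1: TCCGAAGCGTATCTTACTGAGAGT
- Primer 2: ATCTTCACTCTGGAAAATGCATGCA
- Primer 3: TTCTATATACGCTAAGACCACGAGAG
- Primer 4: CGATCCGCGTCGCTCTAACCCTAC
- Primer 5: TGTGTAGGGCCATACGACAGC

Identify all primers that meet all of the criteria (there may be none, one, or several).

Primer 1 (24 nt, A=6 T=7 G=6 C=5): GC 11/24 = 45.8%, outside 46.5–60.3% ✗; longest run = 2 ✓; Tm = 64.9 + 41·(11 − 16.4)/24 = 55.7°C ✓ — fails.
Primer 2 (25 nt, A=8 T=7 G=4 C=6): GC 10/25 = 40.0%, outside 46.5–60.3% ✗; longest run = 4, exceeds 3 ✗; Tm = 64.9 + 41·(10 − 16.4)/25 = 54.4°C ✓ — fails.
Primer 3 (26 nt, A=9 T=6 G=5 C=6): GC 11/26 = 42.3%, outside 46.5–60.3% ✗; longest run = 2 ✓; Tm = 64.9 + 41·(11 − 16.4)/26 = 56.4°C ✓ — fails.
Primer 4 (24 nt, A=4 T=5 G=4 C=11): GC 15/24 = 62.5%, outside 46.5–60.3% ✗; longest run = 3 ✓; Tm = 64.9 + 41·(15 − 16.4)/24 = 62.5°C, outside 52.1–62.0°C ✗ — fails.
Primer 5 (21 nt, A=5 T=4 G=7 C=5): GC 12/21 = 57.1% ✓; longest run = 3 ✓; Tm = 64.9 + 41·(12 − 16.4)/21 = 56.3°C ✓ — passes.

Primer 5 only.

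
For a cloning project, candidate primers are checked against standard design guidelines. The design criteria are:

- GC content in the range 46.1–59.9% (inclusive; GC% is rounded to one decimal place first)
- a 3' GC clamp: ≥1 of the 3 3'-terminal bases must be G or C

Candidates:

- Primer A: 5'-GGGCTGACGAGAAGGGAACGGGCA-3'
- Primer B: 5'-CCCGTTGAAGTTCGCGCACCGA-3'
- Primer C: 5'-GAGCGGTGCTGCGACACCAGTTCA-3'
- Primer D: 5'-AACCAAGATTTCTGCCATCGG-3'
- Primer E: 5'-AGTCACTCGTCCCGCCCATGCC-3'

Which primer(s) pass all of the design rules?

Primer A (24 nt, A=7 T=1 G=12 C=4): GC 16/24 = 66.7%, outside 46.1–59.9% ✗; 3' end GCA has 2 G/C ✓ — fails.
Primer B (22 nt, A=4 T=4 G=6 C=8): GC 14/22 = 63.6%, outside 46.1–59.9% ✗; 3' end CGA has 2 G/C ✓ — fails.
Primer C (24 nt, A=5 T=4 G=8 C=7): GC 15/24 = 62.5%, outside 46.1–59.9% ✗; 3' end TCA has 1 G/C ✓ — fails.
Primer D (21 nt, A=6 T=5 G=4 C=6): GC 10/21 = 47.6% ✓; 3' end CGG has 3 G/C ✓ — passes.
Primer E (22 nt, A=3 T=4 G=4 C=11): GC 15/22 = 68.2%, outside 46.1–59.9% ✗; 3' end GCC has 3 G/C ✓ — fails.

Primer D only.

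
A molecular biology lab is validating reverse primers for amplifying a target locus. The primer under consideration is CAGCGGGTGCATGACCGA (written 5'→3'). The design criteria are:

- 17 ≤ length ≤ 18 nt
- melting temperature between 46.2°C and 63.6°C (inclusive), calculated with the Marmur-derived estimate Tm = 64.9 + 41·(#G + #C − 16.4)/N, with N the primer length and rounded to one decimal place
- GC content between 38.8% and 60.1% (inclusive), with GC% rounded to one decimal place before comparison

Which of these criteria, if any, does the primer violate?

Fails: GC content.

Base counts: A=4, T=2, G=7, C=5 (length 18).
length: length 18 ✓
Tm: Tm = 64.9 + 41·(12 − 16.4)/18 = 54.9°C ✓
GC content: GC 12/18 = 66.7%, outside 38.8–60.1% ✗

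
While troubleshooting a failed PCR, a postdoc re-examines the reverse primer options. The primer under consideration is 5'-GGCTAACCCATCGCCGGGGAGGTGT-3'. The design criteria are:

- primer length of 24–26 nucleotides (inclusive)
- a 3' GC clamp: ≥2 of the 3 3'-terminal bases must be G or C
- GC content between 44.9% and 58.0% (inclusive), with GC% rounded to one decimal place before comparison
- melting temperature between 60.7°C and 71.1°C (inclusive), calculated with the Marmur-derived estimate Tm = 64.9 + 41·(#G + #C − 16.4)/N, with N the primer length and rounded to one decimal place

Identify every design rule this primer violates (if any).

Fails: GC clamp, GC content.

Base counts: A=4, T=4, G=10, C=7 (length 25).
length: length 25 ✓
GC clamp: 3' end TGT has 1 G/C, need ≥2 ✗
GC content: GC 17/25 = 68.0%, outside 44.9–58.0% ✗
Tm: Tm = 64.9 + 41·(17 − 16.4)/25 = 65.9°C ✓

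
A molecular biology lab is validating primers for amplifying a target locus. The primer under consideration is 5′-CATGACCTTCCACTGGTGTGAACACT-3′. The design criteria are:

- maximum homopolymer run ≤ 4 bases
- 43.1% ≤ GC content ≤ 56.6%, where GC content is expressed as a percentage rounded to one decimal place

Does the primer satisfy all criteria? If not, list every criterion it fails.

Base counts: A=6, T=7, G=5, C=8 (length 26).
homopolymer run: longest run = 2 ✓
GC content: GC 13/26 = 50.0% ✓

Meets all criteria.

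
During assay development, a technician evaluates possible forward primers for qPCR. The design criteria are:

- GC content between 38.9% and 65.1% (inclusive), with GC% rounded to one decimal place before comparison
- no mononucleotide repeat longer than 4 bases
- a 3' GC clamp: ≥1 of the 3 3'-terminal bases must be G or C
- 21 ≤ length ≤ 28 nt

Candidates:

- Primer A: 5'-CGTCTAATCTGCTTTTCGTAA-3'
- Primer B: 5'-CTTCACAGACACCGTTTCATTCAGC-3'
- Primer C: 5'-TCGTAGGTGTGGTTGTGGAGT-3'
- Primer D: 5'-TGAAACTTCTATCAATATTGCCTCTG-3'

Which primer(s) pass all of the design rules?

Primer A (21 nt, A=4 T=9 G=3 C=5): GC 8/21 = 38.1%, outside 38.9–65.1% ✗; longest run = 4 ✓; 3' end TAA has 0 G/C, need ≥1 ✗; length 21 ✓ — fails.
Primer B (25 nt, A=6 T=7 G=3 C=9): GC 12/25 = 48.0% ✓; longest run = 3 ✓; 3' end AGC has 2 G/C ✓; length 25 ✓ — passes.
Primer C (21 nt, A=2 T=8 G=10 C=1): GC 11/21 = 52.4% ✓; longest run = 2 ✓; 3' end AGT has 1 G/C ✓; length 21 ✓ — passes.
Primer D (26 nt, A=7 T=10 G=3 C=6): GC 9/26 = 34.6%, outside 38.9–65.1% ✗; longest run = 3 ✓; 3' end CTG has 2 G/C ✓; length 26 ✓ — fails.

Primer B and Primer C.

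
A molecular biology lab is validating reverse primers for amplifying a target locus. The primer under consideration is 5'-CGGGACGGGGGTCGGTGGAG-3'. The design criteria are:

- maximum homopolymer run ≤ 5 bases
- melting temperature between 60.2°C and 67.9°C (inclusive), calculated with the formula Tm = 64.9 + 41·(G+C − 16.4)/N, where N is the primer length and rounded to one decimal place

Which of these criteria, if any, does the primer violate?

Meets all criteria.

Base counts: A=2, T=2, G=13, C=3 (length 20).
homopolymer run: longest run = 5 ✓
Tm: Tm = 64.9 + 41·(16 − 16.4)/20 = 64.1°C ✓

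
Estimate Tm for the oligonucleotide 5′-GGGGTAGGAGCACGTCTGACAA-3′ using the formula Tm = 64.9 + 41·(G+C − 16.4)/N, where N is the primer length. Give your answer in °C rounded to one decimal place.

58.6°C

Base counts: A=6, T=3, G=9, C=4; G+C = 13, N = 22.
Tm = 64.9 + 41·(13 − 16.4)/22 = 64.9 + -139.40/22 = 58.6°C.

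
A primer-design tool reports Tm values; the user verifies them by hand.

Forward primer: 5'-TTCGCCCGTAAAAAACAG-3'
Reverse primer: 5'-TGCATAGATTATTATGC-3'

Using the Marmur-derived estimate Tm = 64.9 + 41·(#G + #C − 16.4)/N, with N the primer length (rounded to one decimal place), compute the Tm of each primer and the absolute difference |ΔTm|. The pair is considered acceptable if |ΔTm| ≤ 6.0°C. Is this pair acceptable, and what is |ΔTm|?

Forward: G+C = 8, N = 18 → Tm = 64.9 + 41·(8 − 16.4)/18 = 45.8°C.
Reverse: G+C = 5, N = 17 → Tm = 64.9 + 41·(5 − 16.4)/17 = 37.4°C.
|ΔTm| = |45.8 − 37.4| = 8.4°C, > 6.0°C.

|ΔTm| = 8.4°C; the pair is not acceptable.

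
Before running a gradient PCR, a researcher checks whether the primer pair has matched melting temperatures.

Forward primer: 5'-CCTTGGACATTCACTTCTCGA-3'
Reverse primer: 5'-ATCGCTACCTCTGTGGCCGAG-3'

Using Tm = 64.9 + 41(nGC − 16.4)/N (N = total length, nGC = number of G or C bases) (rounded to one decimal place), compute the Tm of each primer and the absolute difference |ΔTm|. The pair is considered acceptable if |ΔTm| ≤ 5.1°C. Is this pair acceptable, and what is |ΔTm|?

Forward: G+C = 10, N = 21 → Tm = 64.9 + 41·(10 − 16.4)/21 = 52.4°C.
Reverse: G+C = 13, N = 21 → Tm = 64.9 + 41·(13 − 16.4)/21 = 58.3°C.
|ΔTm| = |52.4 − 58.3| = 5.9°C, > 5.1°C.

|ΔTm| = 5.9°C; the pair is not acceptable.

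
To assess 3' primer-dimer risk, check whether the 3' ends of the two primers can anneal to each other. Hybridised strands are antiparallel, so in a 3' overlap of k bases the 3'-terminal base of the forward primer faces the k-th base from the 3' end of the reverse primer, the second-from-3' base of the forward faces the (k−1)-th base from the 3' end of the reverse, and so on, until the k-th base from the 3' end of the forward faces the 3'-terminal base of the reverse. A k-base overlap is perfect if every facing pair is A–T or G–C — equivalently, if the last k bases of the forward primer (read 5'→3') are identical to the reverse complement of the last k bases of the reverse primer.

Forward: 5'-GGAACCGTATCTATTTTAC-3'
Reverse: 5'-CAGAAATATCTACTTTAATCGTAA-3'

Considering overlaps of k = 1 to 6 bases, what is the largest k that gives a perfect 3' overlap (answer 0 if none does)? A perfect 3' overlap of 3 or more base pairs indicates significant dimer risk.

Last 6 bases (5'→3') — forward …TTTTAC, reverse …TCGTAA.
Reverse complement of the reverse primer's last 6 bases: TTACGA; its first k bases are the reverse complement of the reverse primer's last k bases, so a perfect k-base overlap needs the forward primer's last k bases to equal them.
Comparing (forward last k vs required): k=1: C vs T ✗; k=2: AC vs TT ✗; k=3: TAC vs TTA ✗; k=4: TTAC vs TTAC ✓; k=5: TTTAC vs TTACG ✗; k=6: TTTTAC vs TTACGA ✗.
Only k = 4 is perfect, so the longest perfect 3' overlap is 4.

Longest perfect overlap: 4 complementary base pairs; significant dimer risk (threshold 3).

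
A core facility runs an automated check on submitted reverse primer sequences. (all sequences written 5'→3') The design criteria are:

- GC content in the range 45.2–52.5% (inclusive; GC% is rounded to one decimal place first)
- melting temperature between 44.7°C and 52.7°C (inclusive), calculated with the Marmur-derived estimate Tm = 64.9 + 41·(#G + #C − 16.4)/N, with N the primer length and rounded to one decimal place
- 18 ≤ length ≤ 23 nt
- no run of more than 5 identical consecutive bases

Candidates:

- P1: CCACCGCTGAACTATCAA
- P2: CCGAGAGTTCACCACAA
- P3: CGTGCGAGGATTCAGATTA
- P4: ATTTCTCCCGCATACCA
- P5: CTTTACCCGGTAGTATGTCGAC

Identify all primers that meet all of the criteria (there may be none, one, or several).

P1 and P3.

P1 (18 nt, A=6 T=3 G=2 C=7): GC 9/18 = 50.0% ✓; Tm = 64.9 + 41·(9 − 16.4)/18 = 48.0°C ✓; length 18 ✓; longest run = 2 ✓ — passes.
P2 (17 nt, A=6 T=2 G=3 C=6): GC 9/17 = 52.9%, outside 45.2–52.5% ✗; Tm = 64.9 + 41·(9 − 16.4)/17 = 47.1°C ✓; length 17, outside 18–23 ✗; longest run = 2 ✓ — fails.
P3 (19 nt, A=5 T=5 G=6 C=3): GC 9/19 = 47.4% ✓; Tm = 64.9 + 41·(9 − 16.4)/19 = 48.9°C ✓; length 19 ✓; longest run = 2 ✓ — passes.
P4 (17 nt, A=4 T=5 G=1 C=7): GC 8/17 = 47.1% ✓; Tm = 64.9 + 41·(8 − 16.4)/17 = 44.6°C, outside 44.7–52.7°C ✗; length 17, outside 18–23 ✗; longest run = 3 ✓ — fails.
P5 (22 nt, A=4 T=7 G=5 C=6): GC 11/22 = 50.0% ✓; Tm = 64.9 + 41·(11 − 16.4)/22 = 54.8°C, outside 44.7–52.7°C ✗; length 22 ✓; longest run = 3 ✓ — fails.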